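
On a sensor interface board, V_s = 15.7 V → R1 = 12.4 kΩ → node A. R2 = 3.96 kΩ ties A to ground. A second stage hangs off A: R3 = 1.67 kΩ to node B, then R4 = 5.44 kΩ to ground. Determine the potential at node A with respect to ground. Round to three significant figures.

The second stage (R3 + R4 = 7.110 kΩ) loads node A in parallel with R2.
Effective lower resistance at A: R2 ‖ 7.110 = 2.543 kΩ.
V_A = 15.7 × 2.543/(12.4 + 2.543) = 2.672 V.

V_A ≈ 2.67 V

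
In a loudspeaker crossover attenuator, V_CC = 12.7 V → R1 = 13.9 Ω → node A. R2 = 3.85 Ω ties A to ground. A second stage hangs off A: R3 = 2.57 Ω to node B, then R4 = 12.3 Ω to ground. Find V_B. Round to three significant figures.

The second stage (R3 + R4 = 14.87 Ω) loads node A in parallel with R2.
R2 ‖ (R3+R4) = 3.058 Ω.
V_A = 12.7 × 3.058/(13.9 + 3.058) = 2.290 V.
V_B = V_A × 0.8272 = 1.894 V.

V_B ≈ 1.89 V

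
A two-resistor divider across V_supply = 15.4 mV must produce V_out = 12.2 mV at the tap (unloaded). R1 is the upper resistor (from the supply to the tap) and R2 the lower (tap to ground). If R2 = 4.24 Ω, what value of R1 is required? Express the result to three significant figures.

V_out/V_supply = R2/(R1+R2) = 0.7922.
R1 = R2·(1/k − 1) = 4.24 × 0.2623 = 1.112 Ω.

R1 ≈ 1.11 Ω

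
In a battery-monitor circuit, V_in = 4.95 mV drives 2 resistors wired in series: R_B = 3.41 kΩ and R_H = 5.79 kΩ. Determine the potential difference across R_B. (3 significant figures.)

V ≈ 1.83 mV

ΣR = 3.41 + 5.79 = 9.200 kΩ.
By the voltage-divider rule, V = 4.95 × 3.410/9.200 = 1.835 mV.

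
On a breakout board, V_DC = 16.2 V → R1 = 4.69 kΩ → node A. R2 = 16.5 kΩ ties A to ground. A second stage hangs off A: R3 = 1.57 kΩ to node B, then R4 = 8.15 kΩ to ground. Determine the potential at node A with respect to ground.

V_A ≈ 9.17 V

The second stage (R3 + R4 = 9.720 kΩ) loads node A in parallel with R2.
R2 ‖ (R3+R4) = 6.117 kΩ.
First divider: V_A = V_DC · 6.117/(4.69 + 6.117) = 9.169 V.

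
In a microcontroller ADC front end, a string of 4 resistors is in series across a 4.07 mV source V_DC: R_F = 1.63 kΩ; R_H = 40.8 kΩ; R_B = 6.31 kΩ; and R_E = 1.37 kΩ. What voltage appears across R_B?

V ≈ 0.513 mV

ΣR = 1.63 + 40.8 + 6.31 + 1.37 = 50.11 kΩ.
V = V_DC · R/ΣR = 4.07 × 0.1259 = 0.5125 mV.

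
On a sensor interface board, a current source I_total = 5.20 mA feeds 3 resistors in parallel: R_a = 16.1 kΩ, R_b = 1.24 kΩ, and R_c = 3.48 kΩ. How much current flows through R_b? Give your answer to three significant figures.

Conductances: ΣG = 1/16.1 + 1/1.24 + 1/3.48 = 1.156 (1/kΩ).
Current divider: I(R_b) = I_total · G_k/ΣG = 5.20 × (0.8065/1.156) = 5.20 × 0.6977 = 3.628 mA.

I ≈ 3.63 mA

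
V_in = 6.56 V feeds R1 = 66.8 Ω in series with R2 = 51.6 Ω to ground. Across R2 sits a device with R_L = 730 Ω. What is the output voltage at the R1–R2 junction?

First combine the lower leg with the load: R2 ‖ R_L = 48.19 Ω.
Now apply the divider: V_out = 6.56 × 0.4191 = 2.749 V.

V_out ≈ 2.75 V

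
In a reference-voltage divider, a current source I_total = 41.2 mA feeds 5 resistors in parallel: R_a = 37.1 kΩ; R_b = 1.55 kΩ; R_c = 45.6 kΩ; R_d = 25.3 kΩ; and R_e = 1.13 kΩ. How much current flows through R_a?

Conductances: ΣG = 1/37.1 + 1/1.55 + 1/45.6 + 1/25.3 + 1/1.13 = 1.619 (1/kΩ).
By the current-divider rule, I = I_total · G_k/ΣG = 41.2 × 0.01665 = 0.6861 mA.

I ≈ 0.686 mA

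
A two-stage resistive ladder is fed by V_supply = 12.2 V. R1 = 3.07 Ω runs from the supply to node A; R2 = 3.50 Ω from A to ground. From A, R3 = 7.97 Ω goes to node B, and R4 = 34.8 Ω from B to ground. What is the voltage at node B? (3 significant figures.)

Looking into the second stage from A: R3 + R4 = 42.77 Ω appears in parallel with R2.
Effective lower resistance at A: R2 ‖ 42.77 = 3.235 Ω.
First divider: V_A = V_supply · 3.235/(3.07 + 3.235) = 6.260 V.
V_B = V_A × 0.8137 = 5.093 V.

V_B ≈ 5.09 V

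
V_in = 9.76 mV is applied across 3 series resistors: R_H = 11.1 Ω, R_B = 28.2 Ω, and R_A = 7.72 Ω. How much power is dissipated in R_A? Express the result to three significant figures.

P ≈ 0.333 µW

Series current I = V_in/ΣR = 9.76/47.02 = 0.2076 mA.
P = I²R = 0.04309 × 7.72 = 0.3326 µW.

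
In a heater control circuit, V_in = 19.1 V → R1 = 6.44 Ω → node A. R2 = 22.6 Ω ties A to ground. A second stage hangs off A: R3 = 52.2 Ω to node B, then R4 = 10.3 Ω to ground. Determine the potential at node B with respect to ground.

Node A sees R2 in parallel with the series input of stage 2, R3 + R4 = 62.50 Ω.
R2 ‖ (R3+R4) = 16.60 Ω.
First divider: V_A = V_in · 16.60/(6.44 + 16.60) = 13.76 V.
Then the unloaded second divider: V_B = V_A × R4/(R3+R4) = 13.76 × 0.1648 = 2.268 V.

V_B ≈ 2.27 V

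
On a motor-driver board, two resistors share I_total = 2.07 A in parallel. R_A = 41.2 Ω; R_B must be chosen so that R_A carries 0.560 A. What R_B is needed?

R_B ≈ 15.3 Ω

The fraction through R_A equals R_B/(R_A+R_B).
0.560/2.07 = R_B/(R_A + R_B) → R_B = R_A · (0.2705)/(1 − 0.2705) = 41.2 × 0.3709 = 15.28 Ω.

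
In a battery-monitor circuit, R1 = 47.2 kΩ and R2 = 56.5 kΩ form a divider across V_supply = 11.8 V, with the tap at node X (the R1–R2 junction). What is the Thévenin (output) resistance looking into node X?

R_th ≈ 25.7 kΩ

Looking into X with the source shorted: R_th = R1·R2/(R1+R2) = 47.20 × 56.5/103.7 = 25.72 kΩ.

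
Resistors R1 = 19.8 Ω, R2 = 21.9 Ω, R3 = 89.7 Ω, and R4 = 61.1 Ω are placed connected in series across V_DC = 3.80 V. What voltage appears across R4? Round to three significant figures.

Series total: ΣR = 19.8 + 21.9 + 89.7 + 61.1 = 192.5 Ω.
By the voltage-divider rule, V = 3.80 × 61.10/192.5 = 1.206 V.

V ≈ 1.21 V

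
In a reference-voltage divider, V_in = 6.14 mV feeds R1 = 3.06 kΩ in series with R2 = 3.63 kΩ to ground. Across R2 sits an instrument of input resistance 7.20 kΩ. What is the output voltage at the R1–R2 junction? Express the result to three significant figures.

V_out ≈ 2.71 mV

The load sits in parallel with R2, giving an effective lower resistance R2' = R2·R_L/(R2+R_L) = 2.413 kΩ.
Now apply the divider: V_out = 6.14 × 0.4409 = 2.707 mV.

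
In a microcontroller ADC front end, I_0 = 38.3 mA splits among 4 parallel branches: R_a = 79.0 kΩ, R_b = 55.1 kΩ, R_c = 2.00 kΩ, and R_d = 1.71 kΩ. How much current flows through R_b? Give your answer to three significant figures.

Conductances: ΣG = 1/79.0 + 1/55.1 + 1/2.00 + 1/1.71 = 1.116 (1/kΩ).
By the current-divider rule, I = I_0 · G_k/ΣG = 38.3 × 0.01627 = 0.6231 mA.

I ≈ 0.623 mA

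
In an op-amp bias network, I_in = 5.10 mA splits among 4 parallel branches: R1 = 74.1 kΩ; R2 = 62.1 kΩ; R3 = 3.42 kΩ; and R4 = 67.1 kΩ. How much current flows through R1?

I ≈ 0.204 mA

ΣG = 1/74.1 + 1/62.1 + 1/3.42 + 1/67.1 = 0.3369.
R1 takes the fraction G_k/ΣG = 0.01350/0.3369 = 0.04006, so I = 5.10 × 0.04006 = 0.2043 mA.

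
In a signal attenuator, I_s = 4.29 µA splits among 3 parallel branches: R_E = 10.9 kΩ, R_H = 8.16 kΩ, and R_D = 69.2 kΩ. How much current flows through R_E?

I ≈ 1.72 µA

Total conductance ΣG = 1/10.9 + 1/8.16 + 1/69.2 = 0.2287 (units of 1/kΩ).
R_E takes the fraction G_k/ΣG = 0.09174/0.2287 = 0.4011, so I = 4.29 × 0.4011 = 1.721 µA.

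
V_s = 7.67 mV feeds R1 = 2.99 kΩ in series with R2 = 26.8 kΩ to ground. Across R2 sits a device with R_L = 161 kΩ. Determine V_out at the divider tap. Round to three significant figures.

V_out ≈ 6.79 mV

R2 ‖ R_L = (26.8 × 161)/(26.8 + 161) = 22.98 kΩ.
Voltage divider with the loaded lower leg: V_out = 7.67 × 22.98/(2.99 + 22.98) = 7.67 × 0.8848 = 6.787 mV.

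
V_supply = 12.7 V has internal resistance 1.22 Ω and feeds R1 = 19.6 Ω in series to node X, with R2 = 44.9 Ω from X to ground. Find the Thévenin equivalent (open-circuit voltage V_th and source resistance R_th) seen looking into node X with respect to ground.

V_th ≈ 8.68 V, R_th ≈ 14.2 Ω

R1' = 1.22 + 19.6 = 20.82 Ω (source resistance + R1).
With X open, the divider is unloaded: V_th = 12.7 × 44.9/65.72 = 8.677 V.
Zeroing V_supply shorts the top of R1' to ground, so R_th = R1' ‖ R2 = 14.22 Ω.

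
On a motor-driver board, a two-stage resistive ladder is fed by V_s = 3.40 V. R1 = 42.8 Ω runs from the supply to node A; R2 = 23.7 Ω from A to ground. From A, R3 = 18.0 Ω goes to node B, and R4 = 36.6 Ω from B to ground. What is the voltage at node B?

V_B ≈ 0.635 V

Looking into the second stage from A: R3 + R4 = 54.60 Ω appears in parallel with R2.
R2 ‖ (R3+R4) = 16.53 Ω.
First divider: V_A = V_s · 16.53/(42.8 + 16.53) = 0.9471 V.
Stage 2 is unloaded, so V_B = V_A · R4/(R3+R4) = 0.9471 × 36.6/54.60 = 0.6349 V.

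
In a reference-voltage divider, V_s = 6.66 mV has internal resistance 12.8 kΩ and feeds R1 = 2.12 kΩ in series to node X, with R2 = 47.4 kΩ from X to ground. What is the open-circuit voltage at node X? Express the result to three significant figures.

R1' = 12.8 + 2.12 = 14.92 kΩ (source resistance + R1).
With X open, the divider is unloaded: V_th = 6.66 × 47.4/62.32 = 5.066 mV.

V_th ≈ 5.07 mV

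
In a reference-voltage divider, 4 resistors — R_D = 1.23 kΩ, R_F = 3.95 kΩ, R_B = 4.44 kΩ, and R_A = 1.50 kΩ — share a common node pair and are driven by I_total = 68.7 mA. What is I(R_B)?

ΣG = 1/1.23 + 1/3.95 + 1/4.44 + 1/1.50 = 1.958.
By the current-divider rule, I = I_total · G_k/ΣG = 68.7 × 0.1150 = 7.902 mA.

I ≈ 7.90 mA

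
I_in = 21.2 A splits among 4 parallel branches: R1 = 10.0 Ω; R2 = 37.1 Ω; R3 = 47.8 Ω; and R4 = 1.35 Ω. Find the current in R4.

Conductances: ΣG = 1/10.0 + 1/37.1 + 1/47.8 + 1/1.35 = 0.8886 (1/Ω).
Current divider: I(R4) = I_in · G_k/ΣG = 21.2 × (0.7407/0.8886) = 21.2 × 0.8336 = 17.67 A.

I ≈ 17.7 A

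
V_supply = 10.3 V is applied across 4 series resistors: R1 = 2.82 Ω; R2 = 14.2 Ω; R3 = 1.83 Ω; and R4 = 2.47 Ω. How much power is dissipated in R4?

The common current is I = 10.3/21.32 = 0.4831 A.
V(R4) = I·R = 1.193 V; P = V·I = 1.193 × 0.4831 = 0.5765 W.

P ≈ 0.576 W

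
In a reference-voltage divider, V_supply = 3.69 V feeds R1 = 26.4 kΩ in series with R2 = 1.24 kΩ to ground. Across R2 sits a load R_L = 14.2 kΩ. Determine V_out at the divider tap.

The load sits in parallel with R2, giving an effective lower resistance R2' = R2·R_L/(R2+R_L) = 1.140 kΩ.
Now apply the divider: V_out = 3.69 × 0.04141 = 0.1528 V.
(Unloaded it would be 0.166 V; the load pulls it down.)

V_out ≈ 0.153 V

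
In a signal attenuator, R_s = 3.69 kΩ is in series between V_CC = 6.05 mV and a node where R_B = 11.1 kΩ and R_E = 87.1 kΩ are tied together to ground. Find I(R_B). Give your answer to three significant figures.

Equivalent of the parallel group: R_p = 9.845 kΩ.
Node voltage V_A = V_CC · R_p/(R_s + R_p) = 6.05 × 0.7274 = 4.401 mV.
Branch current I = V_A/R_B = 4.401/11.1 = 0.3965 µA.

I ≈ 0.396 µA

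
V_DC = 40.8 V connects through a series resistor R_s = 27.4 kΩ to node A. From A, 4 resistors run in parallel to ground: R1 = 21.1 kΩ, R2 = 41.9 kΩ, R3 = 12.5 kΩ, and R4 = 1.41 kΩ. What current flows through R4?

I ≈ 1.18 mA

Parallel bank: R_p = 1/(1/21.1 + 1/41.9 + 1/12.5 + 1/1.41) = 1.162 kΩ.
V_A = 40.8 × 1.162/28.56 = 1.660 V.
I(R4) = V_A / R4 = 1.660/1.41 = 1.177 mA.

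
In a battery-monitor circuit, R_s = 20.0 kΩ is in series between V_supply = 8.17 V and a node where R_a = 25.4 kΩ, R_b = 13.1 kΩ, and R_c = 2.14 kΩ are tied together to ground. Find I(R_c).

I ≈ 0.302 mA

Combine the parallel branches: R_p = (1/25.4 + 1/13.1 + 1/2.14)⁻¹ = 1.715 kΩ.
V_A = 8.17 × 1.715/21.72 = 0.6453 V.
Branch current I = V_A/R_c = 0.6453/2.14 = 0.3016 mA.
(Equivalently: I_total = 0.3762 mA, then current-divider fraction G_k/ΣG = 0.8015.)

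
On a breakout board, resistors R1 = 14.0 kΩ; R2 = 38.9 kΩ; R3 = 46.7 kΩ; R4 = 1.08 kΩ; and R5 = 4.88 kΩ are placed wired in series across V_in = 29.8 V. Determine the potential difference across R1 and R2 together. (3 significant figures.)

V ≈ 14.9 V

ΣR = 14.0 + 38.9 + 46.7 + 1.08 + 4.88 = 105.6 kΩ.
R_{R1..R2} = 14.0 + 38.9 = 52.90 kΩ.
Voltage divider: V = V_in · (52.90 / 105.6) = 29.8 × 0.5011 = 14.93 V.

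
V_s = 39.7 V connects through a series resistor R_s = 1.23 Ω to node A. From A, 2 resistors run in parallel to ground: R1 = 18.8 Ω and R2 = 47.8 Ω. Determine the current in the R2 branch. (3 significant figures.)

I ≈ 0.761 A

Combine the parallel branches: R_p = (1/18.8 + 1/47.8)⁻¹ = 13.49 Ω.
V_A by voltage divider: V_A = 39.7 × 13.49/(1.23 + 13.49) = 36.38 V.
I(R2) = V_A / R2 = 36.38/47.8 = 0.7612 A.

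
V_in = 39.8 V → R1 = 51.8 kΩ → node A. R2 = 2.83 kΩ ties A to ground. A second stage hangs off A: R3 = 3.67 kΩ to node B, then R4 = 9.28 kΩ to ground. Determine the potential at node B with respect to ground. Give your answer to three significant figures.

V_B ≈ 1.22 V

The second stage (R3 + R4 = 12.95 kΩ) loads node A in parallel with R2.
R2 ‖ (R3+R4) = 2.322 kΩ.
So V_A = 39.8 × 0.04291 = 1.708 V.
Then the unloaded second divider: V_B = V_A × R4/(R3+R4) = 1.708 × 0.7166 = 1.224 V.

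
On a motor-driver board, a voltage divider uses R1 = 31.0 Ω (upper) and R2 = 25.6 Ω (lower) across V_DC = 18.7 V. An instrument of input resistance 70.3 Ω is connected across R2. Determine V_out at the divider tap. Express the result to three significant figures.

V_out ≈ 7.05 V

First combine the lower leg with the load: R2 ‖ R_L = 18.77 Ω.
Now apply the divider: V_out = 18.7 × 0.3771 = 7.052 V.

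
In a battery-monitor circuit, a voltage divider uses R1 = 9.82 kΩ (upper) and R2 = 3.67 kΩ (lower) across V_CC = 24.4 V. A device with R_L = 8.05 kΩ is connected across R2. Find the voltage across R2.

V_out ≈ 4.98 V

The load sits in parallel with R2, giving an effective lower resistance R2' = R2·R_L/(R2+R_L) = 2.521 kΩ.
Now apply the divider: V_out = 24.4 × 0.2043 = 4.984 V.
(Unloaded it would be 6.64 V; the load pulls it down.)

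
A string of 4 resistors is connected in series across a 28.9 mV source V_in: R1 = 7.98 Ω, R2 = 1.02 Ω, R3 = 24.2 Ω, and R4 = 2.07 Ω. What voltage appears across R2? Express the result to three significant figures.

V ≈ 0.836 mV

Series total: ΣR = 7.98 + 1.02 + 24.2 + 2.07 = 35.27 Ω.
By the voltage-divider rule, V = 28.9 × 1.020/35.27 = 0.8358 mV.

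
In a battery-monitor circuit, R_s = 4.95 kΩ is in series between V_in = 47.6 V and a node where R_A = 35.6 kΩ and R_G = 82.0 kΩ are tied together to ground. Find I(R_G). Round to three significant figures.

I ≈ 0.484 mA

Combine the parallel branches: R_p = (1/35.6 + 1/82.0)⁻¹ = 24.82 kΩ.
Node voltage V_A = V_in · R_p/(R_s + R_p) = 47.6 × 0.8337 = 39.69 V.
I(R_G) = V_A / R_G = 39.69/82.0 = 0.4840 mA.
(Equivalently: I_total = 1.599 mA, then current-divider fraction G_k/ΣG = 0.3027.)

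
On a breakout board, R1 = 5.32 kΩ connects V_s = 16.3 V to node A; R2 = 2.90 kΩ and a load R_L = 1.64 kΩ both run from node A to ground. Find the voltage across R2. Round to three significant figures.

First combine the lower leg with the load: R2 ‖ R_L = 1.048 kΩ.
Voltage divider with the loaded lower leg: V_out = 16.3 × 1.048/(5.32 + 1.048) = 16.3 × 0.1645 = 2.682 V.
(Unloaded it would be 5.75 V; the load pulls it down.)

V_out ≈ 2.68 V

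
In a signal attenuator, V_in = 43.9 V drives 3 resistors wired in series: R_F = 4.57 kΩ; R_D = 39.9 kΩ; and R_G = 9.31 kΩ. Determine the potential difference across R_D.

V ≈ 32.6 V

Total series resistance ΣR = 4.57 + 39.9 + 9.31 = 53.78 kΩ.
Voltage divider: V = V_in · (39.90 / 53.78) = 43.9 × 0.7419 = 32.57 V.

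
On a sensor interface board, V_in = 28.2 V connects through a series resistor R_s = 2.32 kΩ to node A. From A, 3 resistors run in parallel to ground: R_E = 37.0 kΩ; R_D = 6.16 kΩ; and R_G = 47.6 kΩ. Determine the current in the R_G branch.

I ≈ 0.398 mA

Equivalent of the parallel group: R_p = 4.753 kΩ.
V_A by voltage divider: V_A = 28.2 × 4.753/(2.32 + 4.753) = 18.95 V.
Branch current I = V_A/R_G = 18.95/47.6 = 0.3981 mA.
(Equivalently: I_total = 3.987 mA, then current-divider fraction G_k/ΣG = 0.09986.)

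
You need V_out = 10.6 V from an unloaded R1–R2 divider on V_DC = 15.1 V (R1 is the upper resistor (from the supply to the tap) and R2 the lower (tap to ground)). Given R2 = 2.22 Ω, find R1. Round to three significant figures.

The divider ratio is R2/(R1+R2) = 10.6/15.1 = 0.7020.
So R1 = R2 · (V_DC/V_out − 1) = 2.22 × (15.1/10.6 − 1) = 2.22 × 0.4245 = 0.9425 Ω.

R1 ≈ 0.942 Ω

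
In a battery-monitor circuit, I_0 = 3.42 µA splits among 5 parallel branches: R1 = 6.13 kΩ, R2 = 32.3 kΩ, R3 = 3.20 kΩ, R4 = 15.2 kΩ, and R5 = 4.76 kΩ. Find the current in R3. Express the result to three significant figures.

I ≈ 1.37 µA

Conductances: ΣG = 1/6.13 + 1/32.3 + 1/3.20 + 1/15.2 + 1/4.76 = 0.7825 (1/kΩ).
Current divider: I(R3) = I_0 · G_k/ΣG = 3.42 × (0.3125/0.7825) = 3.42 × 0.3994 = 1.366 µA.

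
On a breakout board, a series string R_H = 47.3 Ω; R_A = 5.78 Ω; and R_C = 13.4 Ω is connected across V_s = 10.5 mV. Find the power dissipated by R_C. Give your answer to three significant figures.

P ≈ 0.334 µW

ΣR = 66.48 Ω → I = 10.5/66.48 = 0.1579 mA.
P(R_C) = I²·R_C = (0.1579)² × 13.4 = 0.3343 µW.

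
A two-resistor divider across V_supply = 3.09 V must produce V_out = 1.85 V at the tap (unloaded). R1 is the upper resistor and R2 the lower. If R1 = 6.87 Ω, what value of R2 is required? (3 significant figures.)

The divider ratio is R2/(R1+R2) = 1.85/3.09 = 0.5987.
Rearranging, R2 = R1·k/(1−k) = 6.87 × 1.492 = 10.25 Ω.

R2 ≈ 10.2 Ω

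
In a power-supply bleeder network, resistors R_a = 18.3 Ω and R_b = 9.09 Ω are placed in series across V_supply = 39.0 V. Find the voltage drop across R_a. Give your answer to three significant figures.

V ≈ 26.1 V

Total series resistance ΣR = 18.3 + 9.09 = 27.39 Ω.
Voltage divider: V = V_supply · (18.30 / 27.39) = 39.0 × 0.6681 = 26.06 V.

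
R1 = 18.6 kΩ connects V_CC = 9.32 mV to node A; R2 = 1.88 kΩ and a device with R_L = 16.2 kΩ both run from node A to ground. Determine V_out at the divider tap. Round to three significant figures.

V_out ≈ 0.774 mV

First combine the lower leg with the load: R2 ‖ R_L = 1.685 kΩ.
Then V_out = V_CC · R2'/(R1 + R2') = 9.32 × 1.685/20.28 = 0.7740 mV.
(Unloaded it would be 0.856 mV; the load pulls it down.)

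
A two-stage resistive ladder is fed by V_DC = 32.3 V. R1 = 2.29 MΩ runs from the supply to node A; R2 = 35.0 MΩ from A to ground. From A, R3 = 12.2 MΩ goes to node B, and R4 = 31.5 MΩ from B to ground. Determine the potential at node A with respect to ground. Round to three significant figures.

Node A sees R2 in parallel with the series input of stage 2, R3 + R4 = 43.70 MΩ.
R2 ‖ (R3+R4) = 19.43 MΩ.
So V_A = 32.3 × 0.8946 = 28.90 V.

V_A ≈ 28.9 V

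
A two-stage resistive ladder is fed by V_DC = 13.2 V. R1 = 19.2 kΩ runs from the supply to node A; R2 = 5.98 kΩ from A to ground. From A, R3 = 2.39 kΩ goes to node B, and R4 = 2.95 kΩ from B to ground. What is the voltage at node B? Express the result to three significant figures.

Node A sees R2 in parallel with the series input of stage 2, R3 + R4 = 5.340 kΩ.
R2 ‖ (R3+R4) = 2.821 kΩ.
So V_A = 13.2 × 0.1281 = 1.691 V.
Stage 2 is unloaded, so V_B = V_A · R4/(R3+R4) = 1.691 × 2.95/5.340 = 0.9341 V.

V_B ≈ 0.934 V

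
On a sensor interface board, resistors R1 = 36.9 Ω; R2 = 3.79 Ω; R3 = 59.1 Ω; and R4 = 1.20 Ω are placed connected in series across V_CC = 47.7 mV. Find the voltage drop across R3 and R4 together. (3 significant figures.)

V ≈ 28.5 mV

ΣR = 36.9 + 3.79 + 59.1 + 1.20 = 101.0 Ω.
R_{R3..R4} = 59.1 + 1.20 = 60.30 Ω.
By the voltage-divider rule, V = 47.7 × 60.30/101.0 = 28.48 mV.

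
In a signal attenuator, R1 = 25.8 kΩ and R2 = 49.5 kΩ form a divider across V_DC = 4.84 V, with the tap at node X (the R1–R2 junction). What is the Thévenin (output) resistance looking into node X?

R_th ≈ 17.0 kΩ

With V_DC suppressed (replaced by a short), R_th = R1 ‖ R2 = (25.80 × 49.5)/(25.80 + 49.5) = 16.96 kΩ.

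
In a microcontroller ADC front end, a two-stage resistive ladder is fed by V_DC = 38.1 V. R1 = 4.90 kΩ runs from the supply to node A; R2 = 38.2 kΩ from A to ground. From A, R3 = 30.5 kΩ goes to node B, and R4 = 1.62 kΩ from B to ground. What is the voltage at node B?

The second stage (R3 + R4 = 32.12 kΩ) loads node A in parallel with R2.
R2 ‖ (R3+R4) = 17.45 kΩ.
V_A = 38.1 × 17.45/(4.90 + 17.45) = 29.75 V.
Then the unloaded second divider: V_B = V_A × R4/(R3+R4) = 29.75 × 0.05044 = 1.500 V.

V_B ≈ 1.50 V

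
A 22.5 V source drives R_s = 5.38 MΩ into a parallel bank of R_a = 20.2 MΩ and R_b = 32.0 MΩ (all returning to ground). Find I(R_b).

Parallel bank: R_p = 1/(1/20.2 + 1/32.0) = 12.38 MΩ.
V_A = 22.5 × 12.38/17.76 = 15.69 V.
I(R_b) = V_A / R_b = 15.69/32.0 = 0.4902 µA.
(Check via current divider: I_total = 1.267 µA; share G_k/ΣG = 0.3870 → same result.)

I ≈ 0.490 µA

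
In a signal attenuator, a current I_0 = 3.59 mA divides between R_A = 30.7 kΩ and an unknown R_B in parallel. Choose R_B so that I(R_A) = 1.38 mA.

Two-branch current divider: I_A = I_0 · R_B/(R_A + R_B).
1.38/3.59 = R_B/(R_A + R_B) → R_B = R_A · (0.3844)/(1 − 0.3844) = 30.7 × 0.6244 = 19.17 kΩ.

R_B ≈ 19.2 kΩ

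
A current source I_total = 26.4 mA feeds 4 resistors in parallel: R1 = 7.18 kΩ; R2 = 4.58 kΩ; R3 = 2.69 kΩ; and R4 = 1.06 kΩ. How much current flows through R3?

Conductances: ΣG = 1/7.18 + 1/4.58 + 1/2.69 + 1/1.06 = 1.673 (1/kΩ).
Current divider: I(R3) = I_total · G_k/ΣG = 26.4 × (0.3717/1.673) = 26.4 × 0.2222 = 5.867 mA.

I ≈ 5.87 mA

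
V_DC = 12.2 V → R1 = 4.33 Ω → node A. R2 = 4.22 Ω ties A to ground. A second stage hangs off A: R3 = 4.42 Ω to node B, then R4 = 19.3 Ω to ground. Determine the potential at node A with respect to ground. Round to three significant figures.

Node A sees R2 in parallel with the series input of stage 2, R3 + R4 = 23.72 Ω.
Effective lower resistance at A: R2 ‖ 23.72 = 3.583 Ω.
First divider: V_A = V_DC · 3.583/(4.33 + 3.583) = 5.524 V.

V_A ≈ 5.52 V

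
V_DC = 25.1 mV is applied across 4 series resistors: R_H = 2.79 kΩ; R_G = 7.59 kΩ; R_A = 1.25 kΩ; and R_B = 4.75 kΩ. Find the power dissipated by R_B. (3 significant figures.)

P ≈ 11.2 nW

The common current is I = 25.1/16.38 = 1.532 µA.
P(R_B) = I²·R_B = (1.532)² × 4.75 = 11.15 nW.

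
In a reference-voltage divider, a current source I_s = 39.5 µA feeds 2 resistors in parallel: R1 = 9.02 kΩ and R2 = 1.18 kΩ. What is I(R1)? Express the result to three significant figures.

I ≈ 4.57 µA

With just two branches, the current splits inversely with resistance.
So I = 39.5 × 1.18/10.20 = 4.570 µA.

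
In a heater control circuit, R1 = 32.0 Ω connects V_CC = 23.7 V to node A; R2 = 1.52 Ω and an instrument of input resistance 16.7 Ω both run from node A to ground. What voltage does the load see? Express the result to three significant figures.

The load sits in parallel with R2, giving an effective lower resistance R2' = R2·R_L/(R2+R_L) = 1.393 Ω.
Then V_out = V_CC · R2'/(R1 + R2') = 23.7 × 1.393/33.39 = 0.9888 V.

V_out ≈ 0.989 V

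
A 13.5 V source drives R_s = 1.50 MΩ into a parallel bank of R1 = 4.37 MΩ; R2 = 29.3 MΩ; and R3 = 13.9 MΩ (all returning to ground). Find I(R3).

Parallel bank: R_p = 1/(1/4.37 + 1/29.3 + 1/13.9) = 2.986 MΩ.
V_A by voltage divider: V_A = 13.5 × 2.986/(1.50 + 2.986) = 8.986 V.
Branch current I = V_A/R3 = 8.986/13.9 = 0.6465 µA.
(Equivalently: I_total = 3.009 µA, then current-divider fraction G_k/ΣG = 0.2148.)

I ≈ 0.646 µA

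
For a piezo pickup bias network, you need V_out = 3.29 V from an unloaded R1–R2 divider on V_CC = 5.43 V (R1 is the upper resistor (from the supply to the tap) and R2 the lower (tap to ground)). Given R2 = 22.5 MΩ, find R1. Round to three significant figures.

R1 ≈ 14.6 MΩ

V_out/V_CC = R2/(R1+R2) = 0.6059.
Rearranging, R1 = R2·(1−k)/k = 22.5 × 0.6505 = 14.64 MΩ.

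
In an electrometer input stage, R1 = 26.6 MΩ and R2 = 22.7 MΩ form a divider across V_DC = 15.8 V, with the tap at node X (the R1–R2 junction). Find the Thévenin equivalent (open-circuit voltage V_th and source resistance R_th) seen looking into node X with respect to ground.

V_th ≈ 7.28 V, R_th ≈ 12.2 MΩ

Open-circuit (no load on X): V_th = V_DC · R2/(R1 + R2) = 15.8 × 22.7/(26.60 + 22.7) = 7.275 V.
Zeroing V_DC shorts the top of R1 to ground, so R_th = R1 ‖ R2 = 12.25 MΩ.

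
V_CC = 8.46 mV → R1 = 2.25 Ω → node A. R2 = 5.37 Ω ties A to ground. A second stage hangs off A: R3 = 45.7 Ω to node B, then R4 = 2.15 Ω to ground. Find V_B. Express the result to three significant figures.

V_B ≈ 0.259 mV

The second stage (R3 + R4 = 47.85 Ω) loads node A in parallel with R2.
R2 ‖ (R3+R4) = 4.828 Ω.
First divider: V_A = V_CC · 4.828/(2.25 + 4.828) = 5.771 mV.
Stage 2 is unloaded, so V_B = V_A · R4/(R3+R4) = 5.771 × 2.15/47.85 = 0.2593 mV.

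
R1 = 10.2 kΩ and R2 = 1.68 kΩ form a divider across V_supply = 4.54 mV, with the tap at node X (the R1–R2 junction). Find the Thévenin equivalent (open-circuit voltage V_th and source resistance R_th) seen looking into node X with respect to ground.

V_th ≈ 0.642 mV, R_th ≈ 1.44 kΩ

V_th is the unloaded tap voltage: V_supply · R2/(R1+R2) = 4.54 × 0.1414 = 0.6420 mV.
Zeroing V_supply shorts the top of R1 to ground, so R_th = R1 ‖ R2 = 1.442 kΩ.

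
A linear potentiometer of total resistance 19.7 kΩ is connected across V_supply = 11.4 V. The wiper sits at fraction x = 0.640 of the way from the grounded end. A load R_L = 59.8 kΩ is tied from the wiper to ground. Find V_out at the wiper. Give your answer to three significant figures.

Split the track: R_lower = x·R_p = 12.61 kΩ, R_upper = (1−x)·R_p = 7.092 kΩ.
Lower segment in parallel with the load: 12.61 ‖ 59.8 = 10.41 kΩ.
Then V_out = V_supply · 10.41/(7.092 + 10.41) = 6.781 V.

V_out ≈ 6.78 V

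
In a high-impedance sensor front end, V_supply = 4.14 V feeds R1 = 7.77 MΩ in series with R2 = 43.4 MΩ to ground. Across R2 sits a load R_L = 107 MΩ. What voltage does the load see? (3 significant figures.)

R2 ‖ R_L = (43.4 × 107)/(43.4 + 107) = 30.88 MΩ.
Now apply the divider: V_out = 4.14 × 0.7989 = 3.308 V.

V_out ≈ 3.31 V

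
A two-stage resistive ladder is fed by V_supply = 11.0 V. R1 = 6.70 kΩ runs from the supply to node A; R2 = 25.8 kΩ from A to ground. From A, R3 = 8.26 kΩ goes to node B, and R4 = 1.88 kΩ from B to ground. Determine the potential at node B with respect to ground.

V_B ≈ 1.06 V

Looking into the second stage from A: R3 + R4 = 10.14 kΩ appears in parallel with R2.
Effective lower resistance at A: R2 ‖ 10.14 = 7.279 kΩ.
So V_A = 11.0 × 0.5207 = 5.728 V.
V_B = V_A × 0.1854 = 1.062 V.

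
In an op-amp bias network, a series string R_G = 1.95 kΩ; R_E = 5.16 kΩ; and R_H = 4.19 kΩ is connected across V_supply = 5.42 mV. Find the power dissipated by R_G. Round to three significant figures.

ΣR = 11.30 kΩ → I = 5.42/11.30 = 0.4796 µA.
V(R_G) = I·R = 0.9353 mV; P = V·I = 0.9353 × 0.4796 = 0.4486 nW.

P ≈ 0.449 nW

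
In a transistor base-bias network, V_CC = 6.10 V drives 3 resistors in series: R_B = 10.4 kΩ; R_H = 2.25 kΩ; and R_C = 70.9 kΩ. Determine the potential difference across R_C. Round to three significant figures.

Series total: ΣR = 10.4 + 2.25 + 70.9 = 83.55 kΩ.
By the voltage-divider rule, V = 6.10 × 70.90/83.55 = 5.176 V.

V ≈ 5.18 V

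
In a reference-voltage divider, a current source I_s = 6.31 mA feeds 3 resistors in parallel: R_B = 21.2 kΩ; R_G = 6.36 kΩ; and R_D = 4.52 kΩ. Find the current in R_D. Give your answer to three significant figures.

Total conductance ΣG = 1/21.2 + 1/6.36 + 1/4.52 = 0.4256 (units of 1/kΩ).
Current divider: I(R_D) = I_s · G_k/ΣG = 6.31 × (0.2212/0.4256) = 6.31 × 0.5198 = 3.280 mA.

I ≈ 3.28 mA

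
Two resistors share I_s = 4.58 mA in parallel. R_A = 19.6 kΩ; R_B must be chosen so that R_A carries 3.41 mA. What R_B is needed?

Two-branch current divider: I_A = I_s · R_B/(R_A + R_B).
With f = 0.7445, R_B = R_A · f/(1−f) = 19.6 × 2.915 = 57.12 kΩ.

R_B ≈ 57.1 kΩ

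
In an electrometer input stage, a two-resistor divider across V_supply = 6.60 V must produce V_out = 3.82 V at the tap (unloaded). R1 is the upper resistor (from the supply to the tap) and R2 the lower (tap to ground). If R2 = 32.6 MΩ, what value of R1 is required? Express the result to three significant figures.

R1 ≈ 23.7 MΩ

The divider ratio is R2/(R1+R2) = 3.82/6.60 = 0.5788.
So R1 = R2 · (V_supply/V_out − 1) = 32.6 × (6.60/3.82 − 1) = 32.6 × 0.7277 = 23.72 MΩ.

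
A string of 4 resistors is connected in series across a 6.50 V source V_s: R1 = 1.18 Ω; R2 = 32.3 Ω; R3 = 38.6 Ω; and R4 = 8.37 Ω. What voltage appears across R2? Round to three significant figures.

V ≈ 2.61 V

Total series resistance ΣR = 1.18 + 32.3 + 38.6 + 8.37 = 80.45 Ω.
V = V_s · R/ΣR = 6.50 × 0.4015 = 2.610 V.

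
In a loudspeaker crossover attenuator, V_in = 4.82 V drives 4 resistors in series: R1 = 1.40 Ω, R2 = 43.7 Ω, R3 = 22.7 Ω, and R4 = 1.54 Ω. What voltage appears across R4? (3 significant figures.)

Total series resistance ΣR = 1.40 + 43.7 + 22.7 + 1.54 = 69.34 Ω.
By the voltage-divider rule, V = 4.82 × 1.540/69.34 = 0.1070 V.

V ≈ 0.107 V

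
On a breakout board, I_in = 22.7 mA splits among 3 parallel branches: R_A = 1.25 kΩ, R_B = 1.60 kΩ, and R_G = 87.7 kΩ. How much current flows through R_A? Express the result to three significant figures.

Total conductance ΣG = 1/1.25 + 1/1.60 + 1/87.7 = 1.436 (units of 1/kΩ).
By the current-divider rule, I = I_in · G_k/ΣG = 22.7 × 0.5569 = 12.64 mA.

I ≈ 12.6 mA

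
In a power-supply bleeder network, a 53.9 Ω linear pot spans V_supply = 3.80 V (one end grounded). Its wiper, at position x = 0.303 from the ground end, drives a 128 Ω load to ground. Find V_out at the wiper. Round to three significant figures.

V_out ≈ 1.06 V

Lower segment x·R_p = 16.33 Ω; upper segment (1−x)·R_p = 37.57 Ω.
(x·R_p) ‖ R_L = 14.48 Ω.
Then V_out = V_supply · 14.48/(37.57 + 14.48) = 1.057 V.
(Unloaded: V_out = x·V_supply = 1.15 V.)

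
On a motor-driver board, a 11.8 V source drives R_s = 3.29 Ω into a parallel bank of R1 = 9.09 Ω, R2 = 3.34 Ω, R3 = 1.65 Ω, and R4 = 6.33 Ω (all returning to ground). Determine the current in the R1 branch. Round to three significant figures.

I ≈ 0.267 A

Equivalent of the parallel group: R_p = 0.8522 Ω.
Node voltage V_A = V_DC · R_p/(R_s + R_p) = 11.8 × 0.2057 = 2.428 V.
Branch current I = V_A/R1 = 2.428/9.09 = 0.2671 A.
(Check via current divider: I_total = 2.849 A; share G_k/ΣG = 0.09375 → same result.)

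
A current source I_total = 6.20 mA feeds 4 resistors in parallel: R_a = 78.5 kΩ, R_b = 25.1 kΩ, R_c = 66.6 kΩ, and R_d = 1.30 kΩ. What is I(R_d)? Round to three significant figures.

ΣG = 1/78.5 + 1/25.1 + 1/66.6 + 1/1.30 = 0.8368.
Current divider: I(R_d) = I_total · G_k/ΣG = 6.20 × (0.7692/0.8368) = 6.20 × 0.9192 = 5.699 mA.

I ≈ 5.70 mA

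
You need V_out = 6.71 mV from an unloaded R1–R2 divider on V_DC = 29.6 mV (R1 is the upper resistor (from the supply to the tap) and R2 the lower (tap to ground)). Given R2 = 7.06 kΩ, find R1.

V_out/V_DC = R2/(R1+R2) = 0.2267.
Rearranging, R1 = R2·(1−k)/k = 7.06 × 3.411 = 24.08 kΩ.

R1 ≈ 24.1 kΩ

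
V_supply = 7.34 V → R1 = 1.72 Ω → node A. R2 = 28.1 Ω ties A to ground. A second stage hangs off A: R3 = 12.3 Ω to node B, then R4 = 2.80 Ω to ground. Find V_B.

Looking into the second stage from A: R3 + R4 = 15.10 Ω appears in parallel with R2.
Effective lower resistance at A: R2 ‖ 15.10 = 9.822 Ω.
So V_A = 7.34 × 0.8510 = 6.246 V.
Then the unloaded second divider: V_B = V_A × R4/(R3+R4) = 6.246 × 0.1854 = 1.158 V.

V_B ≈ 1.16 V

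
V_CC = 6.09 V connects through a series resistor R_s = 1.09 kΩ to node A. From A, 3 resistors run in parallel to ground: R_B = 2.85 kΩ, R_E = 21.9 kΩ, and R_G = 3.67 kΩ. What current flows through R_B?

I ≈ 1.24 mA

Parallel bank: R_p = 1/(1/2.85 + 1/21.9 + 1/3.67) = 1.495 kΩ.
V_A = 6.09 × 1.495/2.585 = 3.522 V.
I(R_B) = V_A / R_B = 3.522/2.85 = 1.236 mA.
(Equivalently: I_total = 2.356 mA, then current-divider fraction G_k/ΣG = 0.5245.)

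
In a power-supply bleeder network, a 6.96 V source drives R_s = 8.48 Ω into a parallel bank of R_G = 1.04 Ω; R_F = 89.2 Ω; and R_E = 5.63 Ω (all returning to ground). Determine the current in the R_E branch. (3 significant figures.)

I ≈ 0.115 A

Parallel bank: R_p = 1/(1/1.04 + 1/89.2 + 1/5.63) = 0.8693 Ω.
V_A by voltage divider: V_A = 6.96 × 0.8693/(8.48 + 0.8693) = 0.6471 V.
I(R_E) = V_A / R_E = 0.6471/5.63 = 0.1149 A.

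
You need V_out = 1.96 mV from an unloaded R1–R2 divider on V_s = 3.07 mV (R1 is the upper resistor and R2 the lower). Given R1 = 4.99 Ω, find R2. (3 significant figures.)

R2 ≈ 8.81 Ω

Required fraction k = V_out/V_s = 0.6384.
R2 = R1 · 0.6384/(1 − 0.6384) = 8.811 Ω.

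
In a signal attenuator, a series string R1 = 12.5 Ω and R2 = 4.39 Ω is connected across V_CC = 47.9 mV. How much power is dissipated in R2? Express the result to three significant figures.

P ≈ 35.3 µW

ΣR = 16.89 Ω → I = 47.9/16.89 = 2.836 mA.
P = I²R = 8.043 × 4.39 = 35.31 µW.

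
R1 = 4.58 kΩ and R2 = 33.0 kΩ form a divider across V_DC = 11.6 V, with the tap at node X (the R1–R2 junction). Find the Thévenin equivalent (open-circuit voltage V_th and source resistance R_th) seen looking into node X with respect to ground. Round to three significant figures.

V_th ≈ 10.2 V, R_th ≈ 4.02 kΩ

With X open, the divider is unloaded: V_th = 11.6 × 33.0/37.58 = 10.19 V.
Looking into X with the source shorted: R_th = R1·R2/(R1+R2) = 4.580 × 33.0/37.58 = 4.022 kΩ.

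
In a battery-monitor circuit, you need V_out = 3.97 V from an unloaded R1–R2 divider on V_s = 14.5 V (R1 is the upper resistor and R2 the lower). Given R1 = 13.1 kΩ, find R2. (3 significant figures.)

Required fraction k = V_out/V_s = 0.2738.
So R2 = R1 · V_out/(V_s − V_out) = 13.1 × 3.97/(14.5 − 3.97) = 13.1 × 0.3770 = 4.939 kΩ.

R2 ≈ 4.94 kΩ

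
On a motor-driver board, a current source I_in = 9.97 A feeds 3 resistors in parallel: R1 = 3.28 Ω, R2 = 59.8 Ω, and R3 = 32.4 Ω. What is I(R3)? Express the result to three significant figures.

I ≈ 0.873 A

Total conductance ΣG = 1/3.28 + 1/59.8 + 1/32.4 = 0.3525 (units of 1/Ω).
By the current-divider rule, I = I_in · G_k/ΣG = 9.97 × 0.08757 = 0.8730 A.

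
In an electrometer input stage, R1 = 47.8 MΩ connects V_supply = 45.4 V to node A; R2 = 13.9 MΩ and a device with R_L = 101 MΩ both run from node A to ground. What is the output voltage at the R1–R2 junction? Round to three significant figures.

First combine the lower leg with the load: R2 ‖ R_L = 12.22 MΩ.
Now apply the divider: V_out = 45.4 × 0.2036 = 9.242 V.

V_out ≈ 9.24 V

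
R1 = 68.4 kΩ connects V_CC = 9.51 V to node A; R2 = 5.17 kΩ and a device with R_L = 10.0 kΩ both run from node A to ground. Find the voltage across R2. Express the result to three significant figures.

V_out ≈ 0.451 V

First combine the lower leg with the load: R2 ‖ R_L = 3.408 kΩ.
Then V_out = V_CC · R2'/(R1 + R2') = 9.51 × 3.408/71.81 = 0.4513 V.
(Unloaded it would be 0.668 V; the load pulls it down.)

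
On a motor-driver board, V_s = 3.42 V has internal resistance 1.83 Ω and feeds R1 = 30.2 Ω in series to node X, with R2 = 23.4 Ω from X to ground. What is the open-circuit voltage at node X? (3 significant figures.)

R1' = 1.83 + 30.2 = 32.03 Ω (source resistance + R1).
With X open, the divider is unloaded: V_th = 3.42 × 23.4/55.43 = 1.444 V.

V_th ≈ 1.44 V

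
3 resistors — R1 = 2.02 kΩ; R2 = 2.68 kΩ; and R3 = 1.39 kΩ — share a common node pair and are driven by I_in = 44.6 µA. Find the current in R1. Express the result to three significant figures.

I ≈ 13.9 µA

Total conductance ΣG = 1/2.02 + 1/2.68 + 1/1.39 = 1.588 (units of 1/kΩ).
R1 takes the fraction G_k/ΣG = 0.4950/1.588 = 0.3118, so I = 44.6 × 0.3118 = 13.91 µA.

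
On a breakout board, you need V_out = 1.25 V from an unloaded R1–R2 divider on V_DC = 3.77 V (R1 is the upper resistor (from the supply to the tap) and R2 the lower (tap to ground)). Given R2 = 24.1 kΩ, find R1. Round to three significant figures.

R1 ≈ 48.6 kΩ

The divider ratio is R2/(R1+R2) = 1.25/3.77 = 0.3316.
Rearranging, R1 = R2·(1−k)/k = 24.1 × 2.016 = 48.59 kΩ.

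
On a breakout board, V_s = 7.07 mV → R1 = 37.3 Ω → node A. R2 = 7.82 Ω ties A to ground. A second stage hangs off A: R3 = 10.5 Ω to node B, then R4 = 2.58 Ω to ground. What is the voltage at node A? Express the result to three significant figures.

Looking into the second stage from A: R3 + R4 = 13.08 Ω appears in parallel with R2.
R2 ‖ (R3+R4) = 4.894 Ω.
First divider: V_A = V_s · 4.894/(37.3 + 4.894) = 0.8200 mV.

V_A ≈ 0.820 mV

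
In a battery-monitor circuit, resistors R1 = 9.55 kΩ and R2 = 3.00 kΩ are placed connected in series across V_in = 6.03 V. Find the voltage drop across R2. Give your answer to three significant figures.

ΣR = 9.55 + 3.00 = 12.55 kΩ.
By the voltage-divider rule, V = 6.03 × 3.000/12.55 = 1.441 V.

V ≈ 1.44 V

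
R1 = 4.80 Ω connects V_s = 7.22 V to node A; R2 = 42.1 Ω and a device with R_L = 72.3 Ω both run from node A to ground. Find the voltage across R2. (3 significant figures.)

First combine the lower leg with the load: R2 ‖ R_L = 26.61 Ω.
Then V_out = V_s · R2'/(R1 + R2') = 7.22 × 26.61/31.41 = 6.117 V.
(Unloaded it would be 6.48 V; the load pulls it down.)

V_out ≈ 6.12 V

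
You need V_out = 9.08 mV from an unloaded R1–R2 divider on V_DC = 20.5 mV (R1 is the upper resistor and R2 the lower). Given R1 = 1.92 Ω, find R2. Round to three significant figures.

R2 ≈ 1.53 Ω

The divider ratio is R2/(R1+R2) = 9.08/20.5 = 0.4429.
So R2 = R1 · V_out/(V_DC − V_out) = 1.92 × 9.08/(20.5 − 9.08) = 1.92 × 0.7951 = 1.527 Ω.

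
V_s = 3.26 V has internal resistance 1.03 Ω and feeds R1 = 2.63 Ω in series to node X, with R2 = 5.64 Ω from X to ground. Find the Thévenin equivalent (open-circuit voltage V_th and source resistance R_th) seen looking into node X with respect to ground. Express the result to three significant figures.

R1' = 1.03 + 2.63 = 3.660 Ω (source resistance + R1).
With X open, the divider is unloaded: V_th = 3.26 × 5.64/9.300 = 1.977 V.
Zeroing V_s shorts the top of R1' to ground, so R_th = R1' ‖ R2 = 2.220 Ω.

V_th ≈ 1.98 V, R_th ≈ 2.22 Ω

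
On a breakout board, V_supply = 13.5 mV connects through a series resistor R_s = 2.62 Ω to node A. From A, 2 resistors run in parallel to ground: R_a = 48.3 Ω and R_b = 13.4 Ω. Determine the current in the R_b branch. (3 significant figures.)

I ≈ 0.806 mA

Parallel bank: R_p = 1/(1/48.3 + 1/13.4) = 10.49 Ω.
Node voltage V_A = V_supply · R_p/(R_s + R_p) = 13.5 × 0.8001 = 10.80 mV.
I(R_b) = V_A / R_b = 10.80/13.4 = 0.8061 mA.
(Equivalently: I_total = 1.030 mA, then current-divider fraction G_k/ΣG = 0.7828.)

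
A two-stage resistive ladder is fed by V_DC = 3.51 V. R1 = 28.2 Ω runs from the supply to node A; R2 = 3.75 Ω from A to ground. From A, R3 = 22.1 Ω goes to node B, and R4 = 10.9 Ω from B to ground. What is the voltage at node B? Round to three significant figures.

Node A sees R2 in parallel with the series input of stage 2, R3 + R4 = 33.00 Ω.
Effective lower resistance at A: R2 ‖ 33.00 = 3.367 Ω.
First divider: V_A = V_DC · 3.367/(28.2 + 3.367) = 0.3744 V.
Then the unloaded second divider: V_B = V_A × R4/(R3+R4) = 0.3744 × 0.3303 = 0.1237 V.

V_B ≈ 0.124 V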